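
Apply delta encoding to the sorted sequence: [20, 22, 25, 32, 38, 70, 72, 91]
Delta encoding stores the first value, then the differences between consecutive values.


First value: 20
Deltas:
  22 - 20 = 2
  25 - 22 = 3
  32 - 25 = 7
  38 - 32 = 6
  70 - 38 = 32
  72 - 70 = 2
  91 - 72 = 19


Delta encoded: [20, 2, 3, 7, 6, 32, 2, 19]


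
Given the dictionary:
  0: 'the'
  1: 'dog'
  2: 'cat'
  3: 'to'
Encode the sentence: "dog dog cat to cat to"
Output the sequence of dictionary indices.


Look up each word in the dictionary:
  'dog' -> 1
  'dog' -> 1
  'cat' -> 2
  'to' -> 3
  'cat' -> 2
  'to' -> 3

Encoded: [1, 1, 2, 3, 2, 3]


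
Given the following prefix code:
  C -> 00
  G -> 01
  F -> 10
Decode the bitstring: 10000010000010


Decoding step by step:
Bits 10 -> F
Bits 00 -> C
Bits 00 -> C
Bits 10 -> F
Bits 00 -> C
Bits 00 -> C
Bits 10 -> F


Decoded message: FCCFCCF


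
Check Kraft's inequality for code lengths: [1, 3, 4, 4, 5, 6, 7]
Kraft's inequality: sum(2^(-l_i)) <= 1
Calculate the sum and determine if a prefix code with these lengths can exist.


Sum = 2^(-1) + 2^(-3) + 2^(-4) + 2^(-4) + 2^(-5) + 2^(-6) + 2^(-7)
    = 0.5 + 0.125 + 0.0625 + 0.0625 + 0.03125 + 0.015625 + 0.0078125
    = 103/128 = 0.8046875
Since 0.8046875 <= 1, Kraft's inequality IS satisfied.
A prefix code with these lengths CAN exist.

Kraft sum = 0.8046875. Satisfied.


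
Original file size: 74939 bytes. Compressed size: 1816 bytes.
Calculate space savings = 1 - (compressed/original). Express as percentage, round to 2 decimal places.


ratio = compressed/original = 1816/74939 = 0.024233
savings = 1 - ratio = 1 - 0.024233 = 0.975767
as a percentage: 0.975767 * 100 = 97.58%

Space savings = 1 - 1816/74939 = 97.58%


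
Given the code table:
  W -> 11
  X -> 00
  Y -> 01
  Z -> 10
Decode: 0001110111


Decoding:
00 -> X
01 -> Y
11 -> W
01 -> Y
11 -> W


Result: XYWYW


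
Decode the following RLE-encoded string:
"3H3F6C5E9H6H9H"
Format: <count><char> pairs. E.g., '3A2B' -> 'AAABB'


Expanding each <count><char> pair:
  3H -> 'HHH'
  3F -> 'FFF'
  6C -> 'CCCCCC'
  5E -> 'EEEEE'
  9H -> 'HHHHHHHHH'
  6H -> 'HHHHHH'
  9H -> 'HHHHHHHHH'

Decoded = HHHFFFCCCCCCEEEEEHHHHHHHHHHHHHHHHHHHHHHHH


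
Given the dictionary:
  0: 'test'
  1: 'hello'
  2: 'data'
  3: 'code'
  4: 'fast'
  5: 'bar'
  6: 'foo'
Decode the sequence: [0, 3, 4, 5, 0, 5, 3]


Look up each index in the dictionary:
  0 -> 'test'
  3 -> 'code'
  4 -> 'fast'
  5 -> 'bar'
  0 -> 'test'
  5 -> 'bar'
  3 -> 'code'

Decoded: "test code fast bar test bar code"


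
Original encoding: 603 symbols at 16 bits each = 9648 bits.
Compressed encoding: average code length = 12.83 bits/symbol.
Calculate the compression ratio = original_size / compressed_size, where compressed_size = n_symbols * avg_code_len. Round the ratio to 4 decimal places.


original_size = n_symbols * orig_bits = 603 * 16 = 9648 bits
compressed_size = n_symbols * avg_code_len = 603 * 12.83 = 7736.49 bits
ratio = original_size / compressed_size = 9648 / 7736.49 = 1.2471

Compression ratio = 1.2471


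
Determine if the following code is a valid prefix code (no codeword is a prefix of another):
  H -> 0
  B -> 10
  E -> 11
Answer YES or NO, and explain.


Checking each pair (does one codeword prefix another?):
  H='0' vs B='10': no prefix
  H='0' vs E='11': no prefix
  B='10' vs H='0': no prefix
  B='10' vs E='11': no prefix
  E='11' vs H='0': no prefix
  E='11' vs B='10': no prefix
No violation found over all pairs.

YES -- this is a valid prefix code. No codeword is a prefix of any other codeword.


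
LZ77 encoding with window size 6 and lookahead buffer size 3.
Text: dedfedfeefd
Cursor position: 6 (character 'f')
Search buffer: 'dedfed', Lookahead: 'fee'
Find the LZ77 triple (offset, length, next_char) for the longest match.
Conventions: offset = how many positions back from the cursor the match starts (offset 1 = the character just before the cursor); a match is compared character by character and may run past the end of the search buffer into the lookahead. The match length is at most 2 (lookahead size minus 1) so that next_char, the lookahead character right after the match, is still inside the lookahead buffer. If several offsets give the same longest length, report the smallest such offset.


Try each offset into the search buffer:
  offset=1 (pos 5, char 'd'): match length 0
  offset=2 (pos 4, char 'e'): match length 0
  offset=3 (pos 3, char 'f'): match length 2
  offset=4 (pos 2, char 'd'): match length 0
  offset=5 (pos 1, char 'e'): match length 0
  offset=6 (pos 0, char 'd'): match length 0
Longest match has length 2 at offset 3.
next_char = character at position 6 + 2 = 8 -> 'e'

Best match: offset=3, length=2 (matching 'fe' starting at position 3)
LZ77 triple: (3, 2, 'e')


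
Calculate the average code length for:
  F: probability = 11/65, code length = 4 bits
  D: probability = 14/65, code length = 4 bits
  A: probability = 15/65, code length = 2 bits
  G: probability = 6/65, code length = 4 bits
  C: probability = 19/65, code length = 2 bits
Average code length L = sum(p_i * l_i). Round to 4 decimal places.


Weighted contributions p_i * l_i:
  F: (11/65) * 4 = 44/65
  D: (14/65) * 4 = 56/65
  A: (15/65) * 2 = 30/65
  G: (6/65) * 4 = 24/65
  C: (19/65) * 2 = 38/65
Sum = (44 + 56 + 30 + 24 + 38)/65 = 192/65

L = 192/65 = 2.9538 bits/symbol


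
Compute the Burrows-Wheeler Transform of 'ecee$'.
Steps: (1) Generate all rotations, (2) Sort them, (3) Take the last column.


Rotations (sorted):
  0: $ecee -> last char: e
  1: cee$e -> last char: e
  2: e$ece -> last char: e
  3: ecee$ -> last char: $
  4: ee$ec -> last char: c


BWT = eee$c


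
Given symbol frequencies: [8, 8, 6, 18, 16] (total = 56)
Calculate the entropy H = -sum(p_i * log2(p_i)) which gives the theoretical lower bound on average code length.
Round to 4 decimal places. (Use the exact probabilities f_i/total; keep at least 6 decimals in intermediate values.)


Per-symbol terms -p_i * log2(p_i) with p_i = f_i/56:
  p = 8/56 = 0.142857: log2(p) = -2.807355, -p*log2(p) = 0.401051
  p = 8/56 = 0.142857: log2(p) = -2.807355, -p*log2(p) = 0.401051
  p = 6/56 = 0.107143: log2(p) = -3.222392, -p*log2(p) = 0.345256
  p = 18/56 = 0.321429: log2(p) = -1.637430, -p*log2(p) = 0.526317
  p = 16/56 = 0.285714: log2(p) = -1.807355, -p*log2(p) = 0.516387
H = 0.401051 + 0.401051 + 0.345256 + 0.526317 + 0.516387 = 2.190062

H = 2.1901 bits/symbol


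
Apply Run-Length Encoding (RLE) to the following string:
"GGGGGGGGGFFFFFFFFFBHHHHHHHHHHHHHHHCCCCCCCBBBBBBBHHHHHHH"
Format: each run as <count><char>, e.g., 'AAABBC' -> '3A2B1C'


Scanning runs left to right:
  i=0: run of 'G' x 9 -> '9G'
  i=9: run of 'F' x 9 -> '9F'
  i=18: run of 'B' x 1 -> '1B'
  i=19: run of 'H' x 15 -> '15H'
  i=34: run of 'C' x 7 -> '7C'
  i=41: run of 'B' x 7 -> '7B'
  i=48: run of 'H' x 7 -> '7H'

RLE = 9G9F1B15H7C7B7H


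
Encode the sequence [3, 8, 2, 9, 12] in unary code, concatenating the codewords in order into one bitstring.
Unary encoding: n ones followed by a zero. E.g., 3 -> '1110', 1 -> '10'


Encode each number as n ones followed by a terminating 0:
  3 -> 1110 (4 bits)
  8 -> 111111110 (9 bits)
  2 -> 110 (3 bits)
  9 -> 1111111110 (10 bits)
  12 -> 1111111111110 (13 bits)
Total length = 4 + 9 + 3 + 10 + 13 = 39 bits.

Unary([3, 8, 2, 9, 12]) = 111011111111011011111111101111111111110 (39 bits)


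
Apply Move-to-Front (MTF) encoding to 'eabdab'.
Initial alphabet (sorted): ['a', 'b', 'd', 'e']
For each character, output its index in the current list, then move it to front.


MTF encoding:
'e': index 3 in ['a', 'b', 'd', 'e'] -> ['e', 'a', 'b', 'd']
'a': index 1 in ['e', 'a', 'b', 'd'] -> ['a', 'e', 'b', 'd']
'b': index 2 in ['a', 'e', 'b', 'd'] -> ['b', 'a', 'e', 'd']
'd': index 3 in ['b', 'a', 'e', 'd'] -> ['d', 'b', 'a', 'e']
'a': index 2 in ['d', 'b', 'a', 'e'] -> ['a', 'd', 'b', 'e']
'b': index 2 in ['a', 'd', 'b', 'e'] -> ['b', 'a', 'd', 'e']


Output: [3, 1, 2, 3, 2, 2]


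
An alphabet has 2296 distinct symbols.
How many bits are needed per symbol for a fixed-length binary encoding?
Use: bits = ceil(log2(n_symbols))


log2(2296) = 11.1649
Bracket: 2^11 = 2048 < 2296 <= 2^12 = 4096
So ceil(log2(2296)) = 12

bits = ceil(log2(2296)) = ceil(11.1649) = 12 bits


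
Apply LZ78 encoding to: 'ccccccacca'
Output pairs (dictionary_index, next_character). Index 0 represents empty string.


LZ78 encoding steps:
Dictionary: {0: ''}
Step 1: w='' (idx 0), next='c' -> output (0, 'c'), add 'c' as idx 1
Step 2: w='c' (idx 1), next='c' -> output (1, 'c'), add 'cc' as idx 2
Step 3: w='cc' (idx 2), next='c' -> output (2, 'c'), add 'ccc' as idx 3
Step 4: w='' (idx 0), next='a' -> output (0, 'a'), add 'a' as idx 4
Step 5: w='cc' (idx 2), next='a' -> output (2, 'a'), add 'cca' as idx 5


Encoded: [(0, 'c'), (1, 'c'), (2, 'c'), (0, 'a'), (2, 'a')]


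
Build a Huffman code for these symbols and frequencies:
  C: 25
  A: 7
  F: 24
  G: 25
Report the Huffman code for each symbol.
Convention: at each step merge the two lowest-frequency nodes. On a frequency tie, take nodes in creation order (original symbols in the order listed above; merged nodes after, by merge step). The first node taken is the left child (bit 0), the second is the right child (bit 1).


Huffman tree construction:
Step 1: Merge A(7) + F(24) = 31
Step 2: Merge C(25) + G(25) = 50
Step 3: Merge (A+F)(31) + (C+G)(50) = 81
Read each symbol's code off the tree from the root (left child = 0, right child = 1).

Codes:
  C: 10 (length 2)
  A: 00 (length 2)
  F: 01 (length 2)
  G: 11 (length 2)
Average code length: 162/81 = 2.0000 bits/symbol


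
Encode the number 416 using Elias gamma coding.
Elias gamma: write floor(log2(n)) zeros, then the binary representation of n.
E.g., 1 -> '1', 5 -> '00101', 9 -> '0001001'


num_bits = floor(log2(416)) + 1 = 9
leading_zeros = num_bits - 1 = 8
binary(416) = 110100000

Elias gamma(416) = '00000000' + '110100000' = 00000000110100000 (17 bits)


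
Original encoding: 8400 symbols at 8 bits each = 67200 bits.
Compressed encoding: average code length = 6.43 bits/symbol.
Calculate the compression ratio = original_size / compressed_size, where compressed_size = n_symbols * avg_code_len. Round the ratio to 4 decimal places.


original_size = n_symbols * orig_bits = 8400 * 8 = 67200 bits
compressed_size = n_symbols * avg_code_len = 8400 * 6.43 = 54012.0 bits
ratio = original_size / compressed_size = 67200 / 54012.0 = 1.2442

Compression ratio = 1.2442


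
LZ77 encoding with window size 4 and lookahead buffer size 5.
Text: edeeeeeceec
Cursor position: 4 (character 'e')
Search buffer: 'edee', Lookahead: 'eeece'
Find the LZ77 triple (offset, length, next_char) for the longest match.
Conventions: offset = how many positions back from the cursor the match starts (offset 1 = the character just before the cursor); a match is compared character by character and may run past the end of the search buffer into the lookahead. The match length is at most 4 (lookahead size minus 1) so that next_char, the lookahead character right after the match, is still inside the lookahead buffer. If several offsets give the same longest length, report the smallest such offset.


Try each offset into the search buffer:
  offset=1 (pos 3, char 'e'): match length 3
  offset=2 (pos 2, char 'e'): match length 3
  offset=3 (pos 1, char 'd'): match length 0
  offset=4 (pos 0, char 'e'): match length 1
Longest match has length 3, found at offsets 1, 2; take the smallest, offset 1.
next_char = character at position 4 + 3 = 7 -> 'c'

Best match: offset=1, length=3 (matching 'eee' starting at position 3)
LZ77 triple: (1, 3, 'c')


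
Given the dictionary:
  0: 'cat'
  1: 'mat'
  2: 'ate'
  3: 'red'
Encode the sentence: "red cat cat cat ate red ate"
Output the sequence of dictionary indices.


Look up each word in the dictionary:
  'red' -> 3
  'cat' -> 0
  'cat' -> 0
  'cat' -> 0
  'ate' -> 2
  'red' -> 3
  'ate' -> 2

Encoded: [3, 0, 0, 0, 2, 3, 2]


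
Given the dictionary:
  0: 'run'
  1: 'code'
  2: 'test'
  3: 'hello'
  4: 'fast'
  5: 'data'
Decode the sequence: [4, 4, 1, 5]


Look up each index in the dictionary:
  4 -> 'fast'
  4 -> 'fast'
  1 -> 'code'
  5 -> 'data'

Decoded: "fast fast code data"


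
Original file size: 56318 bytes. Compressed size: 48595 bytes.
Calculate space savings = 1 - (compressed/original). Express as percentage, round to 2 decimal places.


ratio = compressed/original = 48595/56318 = 0.862868
savings = 1 - ratio = 1 - 0.862868 = 0.137132
as a percentage: 0.137132 * 100 = 13.71%

Space savings = 1 - 48595/56318 = 13.71%


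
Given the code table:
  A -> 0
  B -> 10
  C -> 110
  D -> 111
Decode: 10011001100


Decoding:
10 -> B
0 -> A
110 -> C
0 -> A
110 -> C
0 -> A


Result: BACACA


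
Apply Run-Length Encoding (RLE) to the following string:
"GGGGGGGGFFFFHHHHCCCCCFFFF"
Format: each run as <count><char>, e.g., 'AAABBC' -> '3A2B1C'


Scanning runs left to right:
  i=0: run of 'G' x 8 -> '8G'
  i=8: run of 'F' x 4 -> '4F'
  i=12: run of 'H' x 4 -> '4H'
  i=16: run of 'C' x 5 -> '5C'
  i=21: run of 'F' x 4 -> '4F'

RLE = 8G4F4H5C4F


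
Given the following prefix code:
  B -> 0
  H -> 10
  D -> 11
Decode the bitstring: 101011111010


Decoding step by step:
Bits 10 -> H
Bits 10 -> H
Bits 11 -> D
Bits 11 -> D
Bits 10 -> H
Bits 10 -> H


Decoded message: HHDDHH


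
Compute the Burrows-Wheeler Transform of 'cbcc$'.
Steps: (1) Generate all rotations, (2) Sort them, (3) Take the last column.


Rotations (sorted):
  0: $cbcc -> last char: c
  1: bcc$c -> last char: c
  2: c$cbc -> last char: c
  3: cbcc$ -> last char: $
  4: cc$cb -> last char: b


BWT = ccc$b


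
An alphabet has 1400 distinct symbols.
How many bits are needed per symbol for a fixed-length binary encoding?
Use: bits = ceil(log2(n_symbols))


log2(1400) = 10.4512
Bracket: 2^10 = 1024 < 1400 <= 2^11 = 2048
So ceil(log2(1400)) = 11

bits = ceil(log2(1400)) = ceil(10.4512) = 11 bits


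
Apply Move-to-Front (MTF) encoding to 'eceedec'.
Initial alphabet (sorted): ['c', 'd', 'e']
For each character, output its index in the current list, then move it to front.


MTF encoding:
'e': index 2 in ['c', 'd', 'e'] -> ['e', 'c', 'd']
'c': index 1 in ['e', 'c', 'd'] -> ['c', 'e', 'd']
'e': index 1 in ['c', 'e', 'd'] -> ['e', 'c', 'd']
'e': index 0 in ['e', 'c', 'd'] -> ['e', 'c', 'd']
'd': index 2 in ['e', 'c', 'd'] -> ['d', 'e', 'c']
'e': index 1 in ['d', 'e', 'c'] -> ['e', 'd', 'c']
'c': index 2 in ['e', 'd', 'c'] -> ['c', 'e', 'd']


Output: [2, 1, 1, 0, 2, 1, 2]


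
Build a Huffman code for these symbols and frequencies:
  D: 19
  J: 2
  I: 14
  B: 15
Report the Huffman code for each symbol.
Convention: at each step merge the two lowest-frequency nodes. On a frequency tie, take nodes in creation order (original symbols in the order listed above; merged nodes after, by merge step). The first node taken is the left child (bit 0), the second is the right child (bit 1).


Huffman tree construction:
Step 1: Merge J(2) + I(14) = 16
Step 2: Merge B(15) + (J+I)(16) = 31
Step 3: Merge D(19) + (B+(J+I))(31) = 50
Read each symbol's code off the tree from the root (left child = 0, right child = 1).

Codes:
  D: 0 (length 1)
  J: 110 (length 3)
  I: 111 (length 3)
  B: 10 (length 2)
Average code length: 97/50 = 1.9400 bits/symbol


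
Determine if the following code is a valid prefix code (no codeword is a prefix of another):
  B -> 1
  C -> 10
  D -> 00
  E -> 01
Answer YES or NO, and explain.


Checking each pair (does one codeword prefix another?):
  B='1' vs C='10': prefix -- VIOLATION

NO -- this is NOT a valid prefix code. B (1) is a prefix of C (10).


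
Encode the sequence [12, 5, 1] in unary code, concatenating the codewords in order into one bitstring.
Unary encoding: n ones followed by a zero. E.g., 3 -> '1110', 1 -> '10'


Encode each number as n ones followed by a terminating 0:
  12 -> 1111111111110 (13 bits)
  5 -> 111110 (6 bits)
  1 -> 10 (2 bits)
Total length = 13 + 6 + 2 = 21 bits.

Unary([12, 5, 1]) = 111111111111011111010 (21 bits)


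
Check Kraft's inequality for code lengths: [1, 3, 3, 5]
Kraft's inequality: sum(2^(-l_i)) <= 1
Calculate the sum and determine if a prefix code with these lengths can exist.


Sum = 2^(-1) + 2^(-3) + 2^(-3) + 2^(-5)
    = 0.5 + 0.125 + 0.125 + 0.03125
    = 25/32 = 0.78125
Since 0.78125 <= 1, Kraft's inequality IS satisfied.
A prefix code with these lengths CAN exist.

Kraft sum = 0.78125. Satisfied.


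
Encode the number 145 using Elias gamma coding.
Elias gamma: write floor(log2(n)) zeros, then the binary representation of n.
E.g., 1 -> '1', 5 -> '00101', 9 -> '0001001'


num_bits = floor(log2(145)) + 1 = 8
leading_zeros = num_bits - 1 = 7
binary(145) = 10010001

Elias gamma(145) = '0000000' + '10010001' = 000000010010001 (15 bits)


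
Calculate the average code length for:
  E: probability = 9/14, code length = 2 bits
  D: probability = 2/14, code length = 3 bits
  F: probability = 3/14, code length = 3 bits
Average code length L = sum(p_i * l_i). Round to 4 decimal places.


Weighted contributions p_i * l_i:
  E: (9/14) * 2 = 18/14
  D: (2/14) * 3 = 6/14
  F: (3/14) * 3 = 9/14
Sum = (18 + 6 + 9)/14 = 33/14

L = 33/14 = 2.3571 bits/symbol


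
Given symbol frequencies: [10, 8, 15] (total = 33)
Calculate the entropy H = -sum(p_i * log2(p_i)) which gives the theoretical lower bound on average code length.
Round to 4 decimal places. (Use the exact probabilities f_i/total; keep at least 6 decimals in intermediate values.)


Per-symbol terms -p_i * log2(p_i) with p_i = f_i/33:
  p = 10/33 = 0.303030: log2(p) = -1.722466, -p*log2(p) = 0.521959
  p = 8/33 = 0.242424: log2(p) = -2.044394, -p*log2(p) = 0.495611
  p = 15/33 = 0.454545: log2(p) = -1.137504, -p*log2(p) = 0.517047
H = 0.521959 + 0.495611 + 0.517047 = 1.534617

H = 1.5346 bits/symbol


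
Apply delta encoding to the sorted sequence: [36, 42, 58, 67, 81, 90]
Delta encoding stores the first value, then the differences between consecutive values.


First value: 36
Deltas:
  42 - 36 = 6
  58 - 42 = 16
  67 - 58 = 9
  81 - 67 = 14
  90 - 81 = 9


Delta encoded: [36, 6, 16, 9, 14, 9]


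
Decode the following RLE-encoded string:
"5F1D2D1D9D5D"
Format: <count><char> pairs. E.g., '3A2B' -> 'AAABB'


Expanding each <count><char> pair:
  5F -> 'FFFFF'
  1D -> 'D'
  2D -> 'DD'
  1D -> 'D'
  9D -> 'DDDDDDDDD'
  5D -> 'DDDDD'

Decoded = FFFFFDDDDDDDDDDDDDDDDDD


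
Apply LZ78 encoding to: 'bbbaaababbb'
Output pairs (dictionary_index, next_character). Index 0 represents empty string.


LZ78 encoding steps:
Dictionary: {0: ''}
Step 1: w='' (idx 0), next='b' -> output (0, 'b'), add 'b' as idx 1
Step 2: w='b' (idx 1), next='b' -> output (1, 'b'), add 'bb' as idx 2
Step 3: w='' (idx 0), next='a' -> output (0, 'a'), add 'a' as idx 3
Step 4: w='a' (idx 3), next='a' -> output (3, 'a'), add 'aa' as idx 4
Step 5: w='b' (idx 1), next='a' -> output (1, 'a'), add 'ba' as idx 5
Step 6: w='bb' (idx 2), next='b' -> output (2, 'b'), add 'bbb' as idx 6


Encoded: [(0, 'b'), (1, 'b'), (0, 'a'), (3, 'a'), (1, 'a'), (2, 'b')]


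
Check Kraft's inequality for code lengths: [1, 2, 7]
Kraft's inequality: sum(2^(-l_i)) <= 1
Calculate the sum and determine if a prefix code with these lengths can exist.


Sum = 2^(-1) + 2^(-2) + 2^(-7)
    = 0.5 + 0.25 + 0.0078125
    = 97/128 = 0.7578125
Since 0.7578125 <= 1, Kraft's inequality IS satisfied.
A prefix code with these lengths CAN exist.

Kraft sum = 0.7578125. Satisfied.


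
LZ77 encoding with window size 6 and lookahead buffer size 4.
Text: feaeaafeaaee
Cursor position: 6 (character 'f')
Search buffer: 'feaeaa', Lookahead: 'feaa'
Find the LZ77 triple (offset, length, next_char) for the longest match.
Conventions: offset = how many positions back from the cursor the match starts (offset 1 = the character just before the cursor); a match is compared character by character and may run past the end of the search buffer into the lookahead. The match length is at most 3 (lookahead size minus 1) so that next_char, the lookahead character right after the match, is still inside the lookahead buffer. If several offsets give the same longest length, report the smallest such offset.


Try each offset into the search buffer:
  offset=1 (pos 5, char 'a'): match length 0
  offset=2 (pos 4, char 'a'): match length 0
  offset=3 (pos 3, char 'e'): match length 0
  offset=4 (pos 2, char 'a'): match length 0
  offset=5 (pos 1, char 'e'): match length 0
  offset=6 (pos 0, char 'f'): match length 3
Longest match has length 3 at offset 6.
next_char = character at position 6 + 3 = 9 -> 'a'

Best match: offset=6, length=3 (matching 'fea' starting at position 0)
LZ77 triple: (6, 3, 'a')


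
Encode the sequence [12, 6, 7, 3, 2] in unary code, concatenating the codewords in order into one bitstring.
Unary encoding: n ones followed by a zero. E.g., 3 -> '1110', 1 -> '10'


Encode each number as n ones followed by a terminating 0:
  12 -> 1111111111110 (13 bits)
  6 -> 1111110 (7 bits)
  7 -> 11111110 (8 bits)
  3 -> 1110 (4 bits)
  2 -> 110 (3 bits)
Total length = 13 + 7 + 8 + 4 + 3 = 35 bits.

Unary([12, 6, 7, 3, 2]) = 11111111111101111110111111101110110 (35 bits)


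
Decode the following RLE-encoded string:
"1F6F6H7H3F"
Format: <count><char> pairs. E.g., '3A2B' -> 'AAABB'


Expanding each <count><char> pair:
  1F -> 'F'
  6F -> 'FFFFFF'
  6H -> 'HHHHHH'
  7H -> 'HHHHHHH'
  3F -> 'FFF'

Decoded = FFFFFFFHHHHHHHHHHHHHFFF


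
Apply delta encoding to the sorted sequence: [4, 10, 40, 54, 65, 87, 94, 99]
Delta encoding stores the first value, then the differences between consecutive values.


First value: 4
Deltas:
  10 - 4 = 6
  40 - 10 = 30
  54 - 40 = 14
  65 - 54 = 11
  87 - 65 = 22
  94 - 87 = 7
  99 - 94 = 5


Delta encoded: [4, 6, 30, 14, 11, 22, 7, 5]


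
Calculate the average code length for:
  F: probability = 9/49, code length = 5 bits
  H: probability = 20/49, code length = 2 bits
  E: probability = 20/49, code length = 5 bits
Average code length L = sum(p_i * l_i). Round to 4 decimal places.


Weighted contributions p_i * l_i:
  F: (9/49) * 5 = 45/49
  H: (20/49) * 2 = 40/49
  E: (20/49) * 5 = 100/49
Sum = (45 + 40 + 100)/49 = 185/49

L = 185/49 = 3.7755 bits/symbol


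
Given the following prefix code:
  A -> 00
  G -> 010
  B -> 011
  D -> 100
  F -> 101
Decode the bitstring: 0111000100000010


Decoding step by step:
Bits 011 -> B
Bits 100 -> D
Bits 010 -> G
Bits 00 -> A
Bits 00 -> A
Bits 010 -> G


Decoded message: BDGAAG


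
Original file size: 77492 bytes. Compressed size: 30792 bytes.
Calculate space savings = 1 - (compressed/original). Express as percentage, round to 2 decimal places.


ratio = compressed/original = 30792/77492 = 0.397357
savings = 1 - ratio = 1 - 0.397357 = 0.602643
as a percentage: 0.602643 * 100 = 60.26%

Space savings = 1 - 30792/77492 = 60.26%


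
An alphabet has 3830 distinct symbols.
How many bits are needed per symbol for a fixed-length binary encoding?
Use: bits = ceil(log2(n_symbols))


log2(3830) = 11.9031
Bracket: 2^11 = 2048 < 3830 <= 2^12 = 4096
So ceil(log2(3830)) = 12

bits = ceil(log2(3830)) = ceil(11.9031) = 12 bits


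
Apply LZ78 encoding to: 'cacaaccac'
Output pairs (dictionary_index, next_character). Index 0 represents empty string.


LZ78 encoding steps:
Dictionary: {0: ''}
Step 1: w='' (idx 0), next='c' -> output (0, 'c'), add 'c' as idx 1
Step 2: w='' (idx 0), next='a' -> output (0, 'a'), add 'a' as idx 2
Step 3: w='c' (idx 1), next='a' -> output (1, 'a'), add 'ca' as idx 3
Step 4: w='a' (idx 2), next='c' -> output (2, 'c'), add 'ac' as idx 4
Step 5: w='ca' (idx 3), next='c' -> output (3, 'c'), add 'cac' as idx 5


Encoded: [(0, 'c'), (0, 'a'), (1, 'a'), (2, 'c'), (3, 'c')]


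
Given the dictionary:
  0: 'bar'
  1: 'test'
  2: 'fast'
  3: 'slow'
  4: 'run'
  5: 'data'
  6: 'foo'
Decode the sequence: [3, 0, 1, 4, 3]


Look up each index in the dictionary:
  3 -> 'slow'
  0 -> 'bar'
  1 -> 'test'
  4 -> 'run'
  3 -> 'slow'

Decoded: "slow bar test run slow"


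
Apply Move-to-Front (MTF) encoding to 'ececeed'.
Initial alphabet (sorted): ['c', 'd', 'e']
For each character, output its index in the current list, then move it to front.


MTF encoding:
'e': index 2 in ['c', 'd', 'e'] -> ['e', 'c', 'd']
'c': index 1 in ['e', 'c', 'd'] -> ['c', 'e', 'd']
'e': index 1 in ['c', 'e', 'd'] -> ['e', 'c', 'd']
'c': index 1 in ['e', 'c', 'd'] -> ['c', 'e', 'd']
'e': index 1 in ['c', 'e', 'd'] -> ['e', 'c', 'd']
'e': index 0 in ['e', 'c', 'd'] -> ['e', 'c', 'd']
'd': index 2 in ['e', 'c', 'd'] -> ['d', 'e', 'c']


Output: [2, 1, 1, 1, 1, 0, 2]


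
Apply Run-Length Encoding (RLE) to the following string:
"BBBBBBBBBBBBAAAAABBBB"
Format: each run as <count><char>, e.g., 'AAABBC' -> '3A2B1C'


Scanning runs left to right:
  i=0: run of 'B' x 12 -> '12B'
  i=12: run of 'A' x 5 -> '5A'
  i=17: run of 'B' x 4 -> '4B'

RLE = 12B5A4B


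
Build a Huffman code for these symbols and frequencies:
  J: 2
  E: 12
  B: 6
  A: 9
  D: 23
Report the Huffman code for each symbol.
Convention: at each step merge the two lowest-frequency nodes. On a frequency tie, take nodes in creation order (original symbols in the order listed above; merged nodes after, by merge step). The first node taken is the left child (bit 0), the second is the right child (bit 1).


Huffman tree construction:
Step 1: Merge J(2) + B(6) = 8
Step 2: Merge (J+B)(8) + A(9) = 17
Step 3: Merge E(12) + ((J+B)+A)(17) = 29
Step 4: Merge D(23) + (E+((J+B)+A))(29) = 52
Read each symbol's code off the tree from the root (left child = 0, right child = 1).

Codes:
  J: 1100 (length 4)
  E: 10 (length 2)
  B: 1101 (length 4)
  A: 111 (length 3)
  D: 0 (length 1)
Average code length: 106/52 = 2.0385 bits/symbol


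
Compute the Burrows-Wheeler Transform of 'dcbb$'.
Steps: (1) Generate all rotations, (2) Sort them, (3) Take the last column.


Rotations (sorted):
  0: $dcbb -> last char: b
  1: b$dcb -> last char: b
  2: bb$dc -> last char: c
  3: cbb$d -> last char: d
  4: dcbb$ -> last char: $


BWT = bbcd$


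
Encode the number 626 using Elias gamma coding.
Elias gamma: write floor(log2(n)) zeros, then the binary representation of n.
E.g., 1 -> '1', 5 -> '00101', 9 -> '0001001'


num_bits = floor(log2(626)) + 1 = 10
leading_zeros = num_bits - 1 = 9
binary(626) = 1001110010

Elias gamma(626) = '000000000' + '1001110010' = 0000000001001110010 (19 bits)


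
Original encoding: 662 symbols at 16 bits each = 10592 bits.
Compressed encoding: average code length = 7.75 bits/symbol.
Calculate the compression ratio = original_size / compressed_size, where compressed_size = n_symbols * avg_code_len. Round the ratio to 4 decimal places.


original_size = n_symbols * orig_bits = 662 * 16 = 10592 bits
compressed_size = n_symbols * avg_code_len = 662 * 7.75 = 5130.5 bits
ratio = original_size / compressed_size = 10592 / 5130.5 = 2.0645

Compression ratio = 2.0645


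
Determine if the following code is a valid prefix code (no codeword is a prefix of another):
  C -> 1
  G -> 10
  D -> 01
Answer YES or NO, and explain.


Checking each pair (does one codeword prefix another?):
  C='1' vs G='10': prefix -- VIOLATION

NO -- this is NOT a valid prefix code. C (1) is a prefix of G (10).


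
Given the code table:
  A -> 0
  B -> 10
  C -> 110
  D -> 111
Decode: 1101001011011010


Decoding:
110 -> C
10 -> B
0 -> A
10 -> B
110 -> C
110 -> C
10 -> B


Result: CBABCCB


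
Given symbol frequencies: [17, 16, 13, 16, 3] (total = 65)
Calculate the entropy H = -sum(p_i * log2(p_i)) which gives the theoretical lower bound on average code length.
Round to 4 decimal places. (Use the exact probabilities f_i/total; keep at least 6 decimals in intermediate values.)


Per-symbol terms -p_i * log2(p_i) with p_i = f_i/65:
  p = 17/65 = 0.261538: log2(p) = -1.934905, -p*log2(p) = 0.506052
  p = 16/65 = 0.246154: log2(p) = -2.022368, -p*log2(p) = 0.497814
  p = 13/65 = 0.200000: log2(p) = -2.321928, -p*log2(p) = 0.464386
  p = 16/65 = 0.246154: log2(p) = -2.022368, -p*log2(p) = 0.497814
  p = 3/65 = 0.046154: log2(p) = -4.437405, -p*log2(p) = 0.204803
H = 0.506052 + 0.497814 + 0.464386 + 0.497814 + 0.204803 = 2.170869

H = 2.1709 bits/symbol


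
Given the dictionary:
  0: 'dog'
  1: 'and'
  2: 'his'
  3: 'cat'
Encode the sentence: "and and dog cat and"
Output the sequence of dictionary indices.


Look up each word in the dictionary:
  'and' -> 1
  'and' -> 1
  'dog' -> 0
  'cat' -> 3
  'and' -> 1

Encoded: [1, 1, 0, 3, 1]


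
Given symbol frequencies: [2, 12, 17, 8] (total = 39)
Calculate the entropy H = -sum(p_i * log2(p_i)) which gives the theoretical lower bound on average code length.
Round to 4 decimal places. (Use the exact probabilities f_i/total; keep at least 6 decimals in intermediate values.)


Per-symbol terms -p_i * log2(p_i) with p_i = f_i/39:
  p = 2/39 = 0.051282: log2(p) = -4.285402, -p*log2(p) = 0.219764
  p = 12/39 = 0.307692: log2(p) = -1.700440, -p*log2(p) = 0.523212
  p = 17/39 = 0.435897: log2(p) = -1.197939, -p*log2(p) = 0.522179
  p = 8/39 = 0.205128: log2(p) = -2.285402, -p*log2(p) = 0.468800
H = 0.219764 + 0.523212 + 0.522179 + 0.468800 = 1.733955

H = 1.734 bits/symbol


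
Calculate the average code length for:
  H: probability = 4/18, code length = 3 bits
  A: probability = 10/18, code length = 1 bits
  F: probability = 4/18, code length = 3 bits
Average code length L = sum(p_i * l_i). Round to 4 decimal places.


Weighted contributions p_i * l_i:
  H: (4/18) * 3 = 12/18
  A: (10/18) * 1 = 10/18
  F: (4/18) * 3 = 12/18
Sum = (12 + 10 + 12)/18 = 34/18

L = 34/18 = 1.8889 bits/symbol


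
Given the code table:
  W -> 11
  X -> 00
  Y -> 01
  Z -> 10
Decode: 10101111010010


Decoding:
10 -> Z
10 -> Z
11 -> W
11 -> W
01 -> Y
00 -> X
10 -> Z


Result: ZZWWYXZ


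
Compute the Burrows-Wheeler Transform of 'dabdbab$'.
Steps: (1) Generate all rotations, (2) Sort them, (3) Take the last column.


Rotations (sorted):
  0: $dabdbab -> last char: b
  1: ab$dabdb -> last char: b
  2: abdbab$d -> last char: d
  3: b$dabdba -> last char: a
  4: bab$dabd -> last char: d
  5: bdbab$da -> last char: a
  6: dabdbab$ -> last char: $
  7: dbab$dab -> last char: b


BWT = bbdada$b


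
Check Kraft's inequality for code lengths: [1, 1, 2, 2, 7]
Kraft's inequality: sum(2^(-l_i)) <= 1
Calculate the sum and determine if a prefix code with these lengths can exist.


Sum = 2^(-1) + 2^(-1) + 2^(-2) + 2^(-2) + 2^(-7)
    = 0.5 + 0.5 + 0.25 + 0.25 + 0.0078125
    = 193/128 = 1.5078125
Since 1.5078125 > 1, Kraft's inequality is NOT satisfied.
A prefix code with these lengths CANNOT exist.

Kraft sum = 1.5078125. Not satisfied.


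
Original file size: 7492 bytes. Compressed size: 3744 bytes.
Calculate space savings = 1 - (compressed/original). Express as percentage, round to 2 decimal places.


ratio = compressed/original = 3744/7492 = 0.499733
savings = 1 - ratio = 1 - 0.499733 = 0.500267
as a percentage: 0.500267 * 100 = 50.03%

Space savings = 1 - 3744/7492 = 50.03%


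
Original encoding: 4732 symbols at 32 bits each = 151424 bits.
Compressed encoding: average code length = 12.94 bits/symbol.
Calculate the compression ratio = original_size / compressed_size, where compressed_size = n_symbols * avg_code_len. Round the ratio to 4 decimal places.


original_size = n_symbols * orig_bits = 4732 * 32 = 151424 bits
compressed_size = n_symbols * avg_code_len = 4732 * 12.94 = 61232.08 bits
ratio = original_size / compressed_size = 151424 / 61232.08 = 2.473

Compression ratio = 2.473


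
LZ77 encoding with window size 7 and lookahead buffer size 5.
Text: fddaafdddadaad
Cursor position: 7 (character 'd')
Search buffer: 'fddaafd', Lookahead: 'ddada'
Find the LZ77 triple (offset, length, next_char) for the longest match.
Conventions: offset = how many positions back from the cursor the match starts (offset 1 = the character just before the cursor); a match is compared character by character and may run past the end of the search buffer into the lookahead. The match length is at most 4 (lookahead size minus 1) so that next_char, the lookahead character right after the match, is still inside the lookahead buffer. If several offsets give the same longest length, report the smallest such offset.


Try each offset into the search buffer:
  offset=1 (pos 6, char 'd'): match length 2
  offset=2 (pos 5, char 'f'): match length 0
  offset=3 (pos 4, char 'a'): match length 0
  offset=4 (pos 3, char 'a'): match length 0
  offset=5 (pos 2, char 'd'): match length 1
  offset=6 (pos 1, char 'd'): match length 3
  offset=7 (pos 0, char 'f'): match length 0
Longest match has length 3 at offset 6.
next_char = character at position 7 + 3 = 10 -> 'd'

Best match: offset=6, length=3 (matching 'dda' starting at position 1)
LZ77 triple: (6, 3, 'd')


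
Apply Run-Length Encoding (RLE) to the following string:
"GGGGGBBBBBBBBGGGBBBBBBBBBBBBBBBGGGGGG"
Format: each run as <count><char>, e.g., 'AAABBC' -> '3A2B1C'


Scanning runs left to right:
  i=0: run of 'G' x 5 -> '5G'
  i=5: run of 'B' x 8 -> '8B'
  i=13: run of 'G' x 3 -> '3G'
  i=16: run of 'B' x 15 -> '15B'
  i=31: run of 'G' x 6 -> '6G'

RLE = 5G8B3G15B6G


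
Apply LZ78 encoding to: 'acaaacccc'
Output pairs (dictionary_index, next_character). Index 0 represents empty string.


LZ78 encoding steps:
Dictionary: {0: ''}
Step 1: w='' (idx 0), next='a' -> output (0, 'a'), add 'a' as idx 1
Step 2: w='' (idx 0), next='c' -> output (0, 'c'), add 'c' as idx 2
Step 3: w='a' (idx 1), next='a' -> output (1, 'a'), add 'aa' as idx 3
Step 4: w='a' (idx 1), next='c' -> output (1, 'c'), add 'ac' as idx 4
Step 5: w='c' (idx 2), next='c' -> output (2, 'c'), add 'cc' as idx 5
Step 6: w='c' (idx 2), end of input -> output (2, '')


Encoded: [(0, 'a'), (0, 'c'), (1, 'a'), (1, 'c'), (2, 'c'), (2, '')]


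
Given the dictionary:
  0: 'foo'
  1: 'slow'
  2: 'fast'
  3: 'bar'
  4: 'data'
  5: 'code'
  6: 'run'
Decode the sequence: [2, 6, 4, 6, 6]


Look up each index in the dictionary:
  2 -> 'fast'
  6 -> 'run'
  4 -> 'data'
  6 -> 'run'
  6 -> 'run'

Decoded: "fast run data run run"


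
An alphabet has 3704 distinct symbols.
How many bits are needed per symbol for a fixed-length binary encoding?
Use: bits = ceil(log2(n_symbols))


log2(3704) = 11.8549
Bracket: 2^11 = 2048 < 3704 <= 2^12 = 4096
So ceil(log2(3704)) = 12

bits = ceil(log2(3704)) = ceil(11.8549) = 12 bits


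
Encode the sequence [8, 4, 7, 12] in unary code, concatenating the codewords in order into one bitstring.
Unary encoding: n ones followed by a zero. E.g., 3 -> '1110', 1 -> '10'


Encode each number as n ones followed by a terminating 0:
  8 -> 111111110 (9 bits)
  4 -> 11110 (5 bits)
  7 -> 11111110 (8 bits)
  12 -> 1111111111110 (13 bits)
Total length = 9 + 5 + 8 + 13 = 35 bits.

Unary([8, 4, 7, 12]) = 11111111011110111111101111111111110 (35 bits)


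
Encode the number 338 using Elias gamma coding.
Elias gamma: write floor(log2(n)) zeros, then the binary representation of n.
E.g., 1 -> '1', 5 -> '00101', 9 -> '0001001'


num_bits = floor(log2(338)) + 1 = 9
leading_zeros = num_bits - 1 = 8
binary(338) = 101010010

Elias gamma(338) = '00000000' + '101010010' = 00000000101010010 (17 bits)


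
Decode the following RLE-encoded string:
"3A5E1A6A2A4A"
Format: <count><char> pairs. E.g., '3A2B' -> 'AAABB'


Expanding each <count><char> pair:
  3A -> 'AAA'
  5E -> 'EEEEE'
  1A -> 'A'
  6A -> 'AAAAAA'
  2A -> 'AA'
  4A -> 'AAAA'

Decoded = AAAEEEEEAAAAAAAAAAAAA


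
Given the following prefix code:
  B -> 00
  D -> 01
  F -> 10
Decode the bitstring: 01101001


Decoding step by step:
Bits 01 -> D
Bits 10 -> F
Bits 10 -> F
Bits 01 -> D


Decoded message: DFFD


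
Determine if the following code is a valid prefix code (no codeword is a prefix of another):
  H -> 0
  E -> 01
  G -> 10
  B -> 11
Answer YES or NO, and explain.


Checking each pair (does one codeword prefix another?):
  H='0' vs E='01': prefix -- VIOLATION

NO -- this is NOT a valid prefix code. H (0) is a prefix of E (01).


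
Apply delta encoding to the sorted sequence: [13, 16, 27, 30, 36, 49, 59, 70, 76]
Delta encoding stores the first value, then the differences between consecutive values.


First value: 13
Deltas:
  16 - 13 = 3
  27 - 16 = 11
  30 - 27 = 3
  36 - 30 = 6
  49 - 36 = 13
  59 - 49 = 10
  70 - 59 = 11
  76 - 70 = 6


Delta encoded: [13, 3, 11, 3, 6, 13, 10, 11, 6]


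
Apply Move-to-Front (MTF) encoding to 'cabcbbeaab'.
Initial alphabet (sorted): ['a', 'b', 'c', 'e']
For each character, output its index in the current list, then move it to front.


MTF encoding:
'c': index 2 in ['a', 'b', 'c', 'e'] -> ['c', 'a', 'b', 'e']
'a': index 1 in ['c', 'a', 'b', 'e'] -> ['a', 'c', 'b', 'e']
'b': index 2 in ['a', 'c', 'b', 'e'] -> ['b', 'a', 'c', 'e']
'c': index 2 in ['b', 'a', 'c', 'e'] -> ['c', 'b', 'a', 'e']
'b': index 1 in ['c', 'b', 'a', 'e'] -> ['b', 'c', 'a', 'e']
'b': index 0 in ['b', 'c', 'a', 'e'] -> ['b', 'c', 'a', 'e']
'e': index 3 in ['b', 'c', 'a', 'e'] -> ['e', 'b', 'c', 'a']
'a': index 3 in ['e', 'b', 'c', 'a'] -> ['a', 'e', 'b', 'c']
'a': index 0 in ['a', 'e', 'b', 'c'] -> ['a', 'e', 'b', 'c']
'b': index 2 in ['a', 'e', 'b', 'c'] -> ['b', 'a', 'e', 'c']


Output: [2, 1, 2, 2, 1, 0, 3, 3, 0, 2]


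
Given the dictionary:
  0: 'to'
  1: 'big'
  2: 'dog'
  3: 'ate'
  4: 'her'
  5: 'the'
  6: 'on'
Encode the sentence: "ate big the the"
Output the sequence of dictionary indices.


Look up each word in the dictionary:
  'ate' -> 3
  'big' -> 1
  'the' -> 5
  'the' -> 5

Encoded: [3, 1, 5, 5]


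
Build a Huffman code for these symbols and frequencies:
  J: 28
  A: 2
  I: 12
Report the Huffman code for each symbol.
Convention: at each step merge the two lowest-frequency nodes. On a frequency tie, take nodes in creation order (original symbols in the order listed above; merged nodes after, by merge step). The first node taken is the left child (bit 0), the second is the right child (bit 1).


Huffman tree construction:
Step 1: Merge A(2) + I(12) = 14
Step 2: Merge (A+I)(14) + J(28) = 42
Read each symbol's code off the tree from the root (left child = 0, right child = 1).

Codes:
  J: 1 (length 1)
  A: 00 (length 2)
  I: 01 (length 2)
Average code length: 56/42 = 1.3333 bits/symbol


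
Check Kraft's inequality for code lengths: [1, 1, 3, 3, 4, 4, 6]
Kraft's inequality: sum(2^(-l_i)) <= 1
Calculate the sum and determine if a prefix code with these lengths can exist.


Sum = 2^(-1) + 2^(-1) + 2^(-3) + 2^(-3) + 2^(-4) + 2^(-4) + 2^(-6)
    = 0.5 + 0.5 + 0.125 + 0.125 + 0.0625 + 0.0625 + 0.015625
    = 89/64 = 1.390625
Since 1.390625 > 1, Kraft's inequality is NOT satisfied.
A prefix code with these lengths CANNOT exist.

Kraft sum = 1.390625. Not satisfied.


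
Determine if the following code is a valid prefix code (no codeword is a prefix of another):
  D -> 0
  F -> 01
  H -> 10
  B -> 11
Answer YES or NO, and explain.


Checking each pair (does one codeword prefix another?):
  D='0' vs F='01': prefix -- VIOLATION

NO -- this is NOT a valid prefix code. D (0) is a prefix of F (01).


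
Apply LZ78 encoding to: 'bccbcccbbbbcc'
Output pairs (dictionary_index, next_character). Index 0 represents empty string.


LZ78 encoding steps:
Dictionary: {0: ''}
Step 1: w='' (idx 0), next='b' -> output (0, 'b'), add 'b' as idx 1
Step 2: w='' (idx 0), next='c' -> output (0, 'c'), add 'c' as idx 2
Step 3: w='c' (idx 2), next='b' -> output (2, 'b'), add 'cb' as idx 3
Step 4: w='c' (idx 2), next='c' -> output (2, 'c'), add 'cc' as idx 4
Step 5: w='cb' (idx 3), next='b' -> output (3, 'b'), add 'cbb' as idx 5
Step 6: w='b' (idx 1), next='b' -> output (1, 'b'), add 'bb' as idx 6
Step 7: w='cc' (idx 4), end of input -> output (4, '')


Encoded: [(0, 'b'), (0, 'c'), (2, 'b'), (2, 'c'), (3, 'b'), (1, 'b'), (4, '')]


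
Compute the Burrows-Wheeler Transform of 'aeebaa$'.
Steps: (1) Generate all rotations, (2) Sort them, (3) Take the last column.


Rotations (sorted):
  0: $aeebaa -> last char: a
  1: a$aeeba -> last char: a
  2: aa$aeeb -> last char: b
  3: aeebaa$ -> last char: $
  4: baa$aee -> last char: e
  5: ebaa$ae -> last char: e
  6: eebaa$a -> last char: a


BWT = aab$eea
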